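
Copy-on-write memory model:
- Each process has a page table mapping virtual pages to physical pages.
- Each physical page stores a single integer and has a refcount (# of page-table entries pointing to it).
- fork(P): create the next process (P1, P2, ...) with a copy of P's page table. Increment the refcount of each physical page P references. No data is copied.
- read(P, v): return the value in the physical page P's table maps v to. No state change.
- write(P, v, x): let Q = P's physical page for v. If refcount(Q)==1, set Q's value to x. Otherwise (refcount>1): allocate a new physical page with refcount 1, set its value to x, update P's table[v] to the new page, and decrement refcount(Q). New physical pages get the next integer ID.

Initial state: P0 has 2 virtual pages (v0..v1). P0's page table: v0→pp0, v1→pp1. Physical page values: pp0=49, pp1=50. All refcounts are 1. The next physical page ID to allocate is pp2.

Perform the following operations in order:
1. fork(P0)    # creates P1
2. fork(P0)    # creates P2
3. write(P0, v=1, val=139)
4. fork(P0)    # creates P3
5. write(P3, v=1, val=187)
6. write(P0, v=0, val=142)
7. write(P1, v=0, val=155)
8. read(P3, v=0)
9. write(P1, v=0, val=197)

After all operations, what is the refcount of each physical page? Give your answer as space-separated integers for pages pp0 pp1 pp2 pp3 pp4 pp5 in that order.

Answer: 2 2 1 1 1 1

Derivation:
Op 1: fork(P0) -> P1. 2 ppages; refcounts: pp0:2 pp1:2
Op 2: fork(P0) -> P2. 2 ppages; refcounts: pp0:3 pp1:3
Op 3: write(P0, v1, 139). refcount(pp1)=3>1 -> COPY to pp2. 3 ppages; refcounts: pp0:3 pp1:2 pp2:1
Op 4: fork(P0) -> P3. 3 ppages; refcounts: pp0:4 pp1:2 pp2:2
Op 5: write(P3, v1, 187). refcount(pp2)=2>1 -> COPY to pp3. 4 ppages; refcounts: pp0:4 pp1:2 pp2:1 pp3:1
Op 6: write(P0, v0, 142). refcount(pp0)=4>1 -> COPY to pp4. 5 ppages; refcounts: pp0:3 pp1:2 pp2:1 pp3:1 pp4:1
Op 7: write(P1, v0, 155). refcount(pp0)=3>1 -> COPY to pp5. 6 ppages; refcounts: pp0:2 pp1:2 pp2:1 pp3:1 pp4:1 pp5:1
Op 8: read(P3, v0) -> 49. No state change.
Op 9: write(P1, v0, 197). refcount(pp5)=1 -> write in place. 6 ppages; refcounts: pp0:2 pp1:2 pp2:1 pp3:1 pp4:1 pp5:1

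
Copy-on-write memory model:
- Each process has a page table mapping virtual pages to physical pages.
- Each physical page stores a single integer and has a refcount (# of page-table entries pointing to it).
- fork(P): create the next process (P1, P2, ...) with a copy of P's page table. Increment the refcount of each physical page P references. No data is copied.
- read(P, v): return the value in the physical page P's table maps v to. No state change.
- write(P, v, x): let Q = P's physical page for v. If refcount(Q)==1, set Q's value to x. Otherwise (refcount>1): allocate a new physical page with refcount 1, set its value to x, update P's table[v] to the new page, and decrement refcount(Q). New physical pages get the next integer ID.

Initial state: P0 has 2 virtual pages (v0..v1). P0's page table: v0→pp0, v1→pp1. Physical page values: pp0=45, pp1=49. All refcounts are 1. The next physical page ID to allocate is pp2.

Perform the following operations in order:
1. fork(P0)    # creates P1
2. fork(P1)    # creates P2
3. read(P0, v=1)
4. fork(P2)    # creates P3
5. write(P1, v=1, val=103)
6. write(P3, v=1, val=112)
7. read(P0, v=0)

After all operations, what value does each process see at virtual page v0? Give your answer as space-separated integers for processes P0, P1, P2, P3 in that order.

Op 1: fork(P0) -> P1. 2 ppages; refcounts: pp0:2 pp1:2
Op 2: fork(P1) -> P2. 2 ppages; refcounts: pp0:3 pp1:3
Op 3: read(P0, v1) -> 49. No state change.
Op 4: fork(P2) -> P3. 2 ppages; refcounts: pp0:4 pp1:4
Op 5: write(P1, v1, 103). refcount(pp1)=4>1 -> COPY to pp2. 3 ppages; refcounts: pp0:4 pp1:3 pp2:1
Op 6: write(P3, v1, 112). refcount(pp1)=3>1 -> COPY to pp3. 4 ppages; refcounts: pp0:4 pp1:2 pp2:1 pp3:1
Op 7: read(P0, v0) -> 45. No state change.
P0: v0 -> pp0 = 45
P1: v0 -> pp0 = 45
P2: v0 -> pp0 = 45
P3: v0 -> pp0 = 45

Answer: 45 45 45 45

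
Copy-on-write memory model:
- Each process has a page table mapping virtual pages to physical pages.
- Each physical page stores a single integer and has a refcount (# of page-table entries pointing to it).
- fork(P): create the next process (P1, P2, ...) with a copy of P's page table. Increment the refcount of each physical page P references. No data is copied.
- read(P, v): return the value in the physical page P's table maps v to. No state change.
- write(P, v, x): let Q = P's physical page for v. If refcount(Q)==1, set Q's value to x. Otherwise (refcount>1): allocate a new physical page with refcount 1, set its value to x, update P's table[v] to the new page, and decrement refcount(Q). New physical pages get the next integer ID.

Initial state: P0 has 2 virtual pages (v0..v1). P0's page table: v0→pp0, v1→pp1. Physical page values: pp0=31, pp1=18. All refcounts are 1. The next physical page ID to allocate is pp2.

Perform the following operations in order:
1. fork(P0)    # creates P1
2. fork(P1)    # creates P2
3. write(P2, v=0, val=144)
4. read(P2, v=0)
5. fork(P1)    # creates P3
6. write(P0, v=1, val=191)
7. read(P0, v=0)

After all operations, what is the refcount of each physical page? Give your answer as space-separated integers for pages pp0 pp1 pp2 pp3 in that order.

Answer: 3 3 1 1

Derivation:
Op 1: fork(P0) -> P1. 2 ppages; refcounts: pp0:2 pp1:2
Op 2: fork(P1) -> P2. 2 ppages; refcounts: pp0:3 pp1:3
Op 3: write(P2, v0, 144). refcount(pp0)=3>1 -> COPY to pp2. 3 ppages; refcounts: pp0:2 pp1:3 pp2:1
Op 4: read(P2, v0) -> 144. No state change.
Op 5: fork(P1) -> P3. 3 ppages; refcounts: pp0:3 pp1:4 pp2:1
Op 6: write(P0, v1, 191). refcount(pp1)=4>1 -> COPY to pp3. 4 ppages; refcounts: pp0:3 pp1:3 pp2:1 pp3:1
Op 7: read(P0, v0) -> 31. No state change.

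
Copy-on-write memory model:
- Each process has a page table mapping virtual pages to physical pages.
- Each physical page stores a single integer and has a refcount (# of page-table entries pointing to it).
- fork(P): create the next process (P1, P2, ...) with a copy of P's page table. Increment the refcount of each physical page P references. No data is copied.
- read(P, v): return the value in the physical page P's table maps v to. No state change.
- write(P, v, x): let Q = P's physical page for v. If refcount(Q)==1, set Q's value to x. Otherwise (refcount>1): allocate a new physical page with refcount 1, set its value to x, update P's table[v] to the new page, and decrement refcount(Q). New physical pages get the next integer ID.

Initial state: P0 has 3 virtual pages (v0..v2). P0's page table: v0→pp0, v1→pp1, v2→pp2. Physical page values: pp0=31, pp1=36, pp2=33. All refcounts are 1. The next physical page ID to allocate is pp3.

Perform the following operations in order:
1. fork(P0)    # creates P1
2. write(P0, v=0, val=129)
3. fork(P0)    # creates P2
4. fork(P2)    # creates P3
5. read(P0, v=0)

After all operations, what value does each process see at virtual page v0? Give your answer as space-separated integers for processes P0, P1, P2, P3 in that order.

Op 1: fork(P0) -> P1. 3 ppages; refcounts: pp0:2 pp1:2 pp2:2
Op 2: write(P0, v0, 129). refcount(pp0)=2>1 -> COPY to pp3. 4 ppages; refcounts: pp0:1 pp1:2 pp2:2 pp3:1
Op 3: fork(P0) -> P2. 4 ppages; refcounts: pp0:1 pp1:3 pp2:3 pp3:2
Op 4: fork(P2) -> P3. 4 ppages; refcounts: pp0:1 pp1:4 pp2:4 pp3:3
Op 5: read(P0, v0) -> 129. No state change.
P0: v0 -> pp3 = 129
P1: v0 -> pp0 = 31
P2: v0 -> pp3 = 129
P3: v0 -> pp3 = 129

Answer: 129 31 129 129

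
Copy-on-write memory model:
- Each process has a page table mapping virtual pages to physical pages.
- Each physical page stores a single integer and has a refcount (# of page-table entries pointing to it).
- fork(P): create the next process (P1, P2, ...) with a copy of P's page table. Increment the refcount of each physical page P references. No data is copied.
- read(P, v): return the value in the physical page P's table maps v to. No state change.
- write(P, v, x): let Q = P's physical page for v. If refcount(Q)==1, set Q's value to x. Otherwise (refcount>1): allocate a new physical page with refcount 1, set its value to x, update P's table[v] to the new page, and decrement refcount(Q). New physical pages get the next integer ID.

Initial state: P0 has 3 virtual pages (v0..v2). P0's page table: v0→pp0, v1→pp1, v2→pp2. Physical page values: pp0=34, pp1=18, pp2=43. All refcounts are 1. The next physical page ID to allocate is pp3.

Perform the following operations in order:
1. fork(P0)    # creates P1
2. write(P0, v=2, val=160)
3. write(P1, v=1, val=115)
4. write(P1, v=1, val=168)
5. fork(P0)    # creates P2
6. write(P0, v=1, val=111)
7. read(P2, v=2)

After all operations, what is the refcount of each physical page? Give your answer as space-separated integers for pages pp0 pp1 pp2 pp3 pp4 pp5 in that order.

Answer: 3 1 1 2 1 1

Derivation:
Op 1: fork(P0) -> P1. 3 ppages; refcounts: pp0:2 pp1:2 pp2:2
Op 2: write(P0, v2, 160). refcount(pp2)=2>1 -> COPY to pp3. 4 ppages; refcounts: pp0:2 pp1:2 pp2:1 pp3:1
Op 3: write(P1, v1, 115). refcount(pp1)=2>1 -> COPY to pp4. 5 ppages; refcounts: pp0:2 pp1:1 pp2:1 pp3:1 pp4:1
Op 4: write(P1, v1, 168). refcount(pp4)=1 -> write in place. 5 ppages; refcounts: pp0:2 pp1:1 pp2:1 pp3:1 pp4:1
Op 5: fork(P0) -> P2. 5 ppages; refcounts: pp0:3 pp1:2 pp2:1 pp3:2 pp4:1
Op 6: write(P0, v1, 111). refcount(pp1)=2>1 -> COPY to pp5. 6 ppages; refcounts: pp0:3 pp1:1 pp2:1 pp3:2 pp4:1 pp5:1
Op 7: read(P2, v2) -> 160. No state change.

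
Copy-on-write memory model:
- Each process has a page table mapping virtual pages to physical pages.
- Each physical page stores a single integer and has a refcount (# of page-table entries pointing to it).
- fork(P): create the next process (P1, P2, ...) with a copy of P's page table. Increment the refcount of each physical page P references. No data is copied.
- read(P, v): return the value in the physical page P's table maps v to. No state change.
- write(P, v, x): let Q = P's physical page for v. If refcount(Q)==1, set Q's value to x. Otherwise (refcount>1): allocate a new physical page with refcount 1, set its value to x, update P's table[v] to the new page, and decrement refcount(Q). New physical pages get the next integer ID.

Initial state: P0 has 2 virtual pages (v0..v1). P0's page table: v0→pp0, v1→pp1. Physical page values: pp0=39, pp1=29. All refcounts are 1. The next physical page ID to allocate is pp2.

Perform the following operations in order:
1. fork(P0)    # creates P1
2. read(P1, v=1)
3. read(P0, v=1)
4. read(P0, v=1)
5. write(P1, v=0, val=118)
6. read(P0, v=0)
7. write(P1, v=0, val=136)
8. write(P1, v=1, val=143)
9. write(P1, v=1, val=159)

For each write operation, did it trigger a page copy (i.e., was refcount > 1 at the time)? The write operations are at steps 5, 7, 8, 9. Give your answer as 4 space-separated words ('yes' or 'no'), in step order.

Op 1: fork(P0) -> P1. 2 ppages; refcounts: pp0:2 pp1:2
Op 2: read(P1, v1) -> 29. No state change.
Op 3: read(P0, v1) -> 29. No state change.
Op 4: read(P0, v1) -> 29. No state change.
Op 5: write(P1, v0, 118). refcount(pp0)=2>1 -> COPY to pp2. 3 ppages; refcounts: pp0:1 pp1:2 pp2:1
Op 6: read(P0, v0) -> 39. No state change.
Op 7: write(P1, v0, 136). refcount(pp2)=1 -> write in place. 3 ppages; refcounts: pp0:1 pp1:2 pp2:1
Op 8: write(P1, v1, 143). refcount(pp1)=2>1 -> COPY to pp3. 4 ppages; refcounts: pp0:1 pp1:1 pp2:1 pp3:1
Op 9: write(P1, v1, 159). refcount(pp3)=1 -> write in place. 4 ppages; refcounts: pp0:1 pp1:1 pp2:1 pp3:1

yes no yes no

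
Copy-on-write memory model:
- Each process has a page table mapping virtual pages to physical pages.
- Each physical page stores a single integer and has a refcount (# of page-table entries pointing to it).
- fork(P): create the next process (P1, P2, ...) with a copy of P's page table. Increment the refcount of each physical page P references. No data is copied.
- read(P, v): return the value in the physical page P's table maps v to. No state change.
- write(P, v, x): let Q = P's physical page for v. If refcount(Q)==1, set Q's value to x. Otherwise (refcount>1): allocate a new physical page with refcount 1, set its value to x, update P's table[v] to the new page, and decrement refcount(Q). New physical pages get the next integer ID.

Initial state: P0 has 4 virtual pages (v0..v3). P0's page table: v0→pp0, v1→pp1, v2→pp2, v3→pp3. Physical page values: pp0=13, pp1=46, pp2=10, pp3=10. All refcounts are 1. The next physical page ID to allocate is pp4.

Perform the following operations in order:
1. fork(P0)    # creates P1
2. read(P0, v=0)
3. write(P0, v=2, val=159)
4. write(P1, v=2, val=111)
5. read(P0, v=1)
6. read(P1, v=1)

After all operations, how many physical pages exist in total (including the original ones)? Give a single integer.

Op 1: fork(P0) -> P1. 4 ppages; refcounts: pp0:2 pp1:2 pp2:2 pp3:2
Op 2: read(P0, v0) -> 13. No state change.
Op 3: write(P0, v2, 159). refcount(pp2)=2>1 -> COPY to pp4. 5 ppages; refcounts: pp0:2 pp1:2 pp2:1 pp3:2 pp4:1
Op 4: write(P1, v2, 111). refcount(pp2)=1 -> write in place. 5 ppages; refcounts: pp0:2 pp1:2 pp2:1 pp3:2 pp4:1
Op 5: read(P0, v1) -> 46. No state change.
Op 6: read(P1, v1) -> 46. No state change.

Answer: 5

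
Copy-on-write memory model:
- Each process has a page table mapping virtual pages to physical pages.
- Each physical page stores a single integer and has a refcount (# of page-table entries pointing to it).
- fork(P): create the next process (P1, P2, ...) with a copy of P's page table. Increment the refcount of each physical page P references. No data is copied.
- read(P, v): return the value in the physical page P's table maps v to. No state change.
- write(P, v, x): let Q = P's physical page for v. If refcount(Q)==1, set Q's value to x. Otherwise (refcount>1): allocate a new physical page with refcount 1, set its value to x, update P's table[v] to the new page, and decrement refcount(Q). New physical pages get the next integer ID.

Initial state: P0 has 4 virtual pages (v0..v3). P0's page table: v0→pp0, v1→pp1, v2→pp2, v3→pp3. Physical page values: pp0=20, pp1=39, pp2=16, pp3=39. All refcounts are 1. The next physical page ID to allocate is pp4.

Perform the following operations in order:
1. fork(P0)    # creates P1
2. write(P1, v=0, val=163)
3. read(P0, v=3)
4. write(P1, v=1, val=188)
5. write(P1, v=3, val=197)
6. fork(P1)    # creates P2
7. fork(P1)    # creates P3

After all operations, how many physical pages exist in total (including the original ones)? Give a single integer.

Op 1: fork(P0) -> P1. 4 ppages; refcounts: pp0:2 pp1:2 pp2:2 pp3:2
Op 2: write(P1, v0, 163). refcount(pp0)=2>1 -> COPY to pp4. 5 ppages; refcounts: pp0:1 pp1:2 pp2:2 pp3:2 pp4:1
Op 3: read(P0, v3) -> 39. No state change.
Op 4: write(P1, v1, 188). refcount(pp1)=2>1 -> COPY to pp5. 6 ppages; refcounts: pp0:1 pp1:1 pp2:2 pp3:2 pp4:1 pp5:1
Op 5: write(P1, v3, 197). refcount(pp3)=2>1 -> COPY to pp6. 7 ppages; refcounts: pp0:1 pp1:1 pp2:2 pp3:1 pp4:1 pp5:1 pp6:1
Op 6: fork(P1) -> P2. 7 ppages; refcounts: pp0:1 pp1:1 pp2:3 pp3:1 pp4:2 pp5:2 pp6:2
Op 7: fork(P1) -> P3. 7 ppages; refcounts: pp0:1 pp1:1 pp2:4 pp3:1 pp4:3 pp5:3 pp6:3

Answer: 7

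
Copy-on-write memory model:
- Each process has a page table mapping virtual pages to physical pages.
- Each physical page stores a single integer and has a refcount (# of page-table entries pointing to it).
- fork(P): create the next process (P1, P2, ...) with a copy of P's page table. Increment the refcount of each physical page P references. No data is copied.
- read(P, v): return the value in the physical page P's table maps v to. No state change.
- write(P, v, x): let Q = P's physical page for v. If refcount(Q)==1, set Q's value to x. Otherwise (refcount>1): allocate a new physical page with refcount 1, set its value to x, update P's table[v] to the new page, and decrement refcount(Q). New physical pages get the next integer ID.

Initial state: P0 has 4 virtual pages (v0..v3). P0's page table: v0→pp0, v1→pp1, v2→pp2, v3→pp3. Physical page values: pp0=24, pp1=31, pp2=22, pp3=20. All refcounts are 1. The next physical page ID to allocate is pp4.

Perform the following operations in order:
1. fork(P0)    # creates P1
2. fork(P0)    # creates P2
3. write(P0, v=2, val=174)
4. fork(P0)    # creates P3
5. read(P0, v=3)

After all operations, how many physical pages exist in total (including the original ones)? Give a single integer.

Op 1: fork(P0) -> P1. 4 ppages; refcounts: pp0:2 pp1:2 pp2:2 pp3:2
Op 2: fork(P0) -> P2. 4 ppages; refcounts: pp0:3 pp1:3 pp2:3 pp3:3
Op 3: write(P0, v2, 174). refcount(pp2)=3>1 -> COPY to pp4. 5 ppages; refcounts: pp0:3 pp1:3 pp2:2 pp3:3 pp4:1
Op 4: fork(P0) -> P3. 5 ppages; refcounts: pp0:4 pp1:4 pp2:2 pp3:4 pp4:2
Op 5: read(P0, v3) -> 20. No state change.

Answer: 5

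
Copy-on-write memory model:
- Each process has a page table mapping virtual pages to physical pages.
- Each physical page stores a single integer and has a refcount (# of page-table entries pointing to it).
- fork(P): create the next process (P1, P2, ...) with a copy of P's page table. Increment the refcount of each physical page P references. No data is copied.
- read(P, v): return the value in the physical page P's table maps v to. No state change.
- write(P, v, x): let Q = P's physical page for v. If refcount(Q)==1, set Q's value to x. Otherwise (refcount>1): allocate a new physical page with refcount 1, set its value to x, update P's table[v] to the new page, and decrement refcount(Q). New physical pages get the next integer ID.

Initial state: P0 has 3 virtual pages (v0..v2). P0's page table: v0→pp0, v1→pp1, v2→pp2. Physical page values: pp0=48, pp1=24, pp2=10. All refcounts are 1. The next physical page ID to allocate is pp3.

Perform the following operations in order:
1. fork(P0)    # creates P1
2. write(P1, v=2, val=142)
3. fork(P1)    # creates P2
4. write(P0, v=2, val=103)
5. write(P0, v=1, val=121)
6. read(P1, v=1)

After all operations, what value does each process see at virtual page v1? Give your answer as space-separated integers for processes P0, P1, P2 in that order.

Op 1: fork(P0) -> P1. 3 ppages; refcounts: pp0:2 pp1:2 pp2:2
Op 2: write(P1, v2, 142). refcount(pp2)=2>1 -> COPY to pp3. 4 ppages; refcounts: pp0:2 pp1:2 pp2:1 pp3:1
Op 3: fork(P1) -> P2. 4 ppages; refcounts: pp0:3 pp1:3 pp2:1 pp3:2
Op 4: write(P0, v2, 103). refcount(pp2)=1 -> write in place. 4 ppages; refcounts: pp0:3 pp1:3 pp2:1 pp3:2
Op 5: write(P0, v1, 121). refcount(pp1)=3>1 -> COPY to pp4. 5 ppages; refcounts: pp0:3 pp1:2 pp2:1 pp3:2 pp4:1
Op 6: read(P1, v1) -> 24. No state change.
P0: v1 -> pp4 = 121
P1: v1 -> pp1 = 24
P2: v1 -> pp1 = 24

Answer: 121 24 24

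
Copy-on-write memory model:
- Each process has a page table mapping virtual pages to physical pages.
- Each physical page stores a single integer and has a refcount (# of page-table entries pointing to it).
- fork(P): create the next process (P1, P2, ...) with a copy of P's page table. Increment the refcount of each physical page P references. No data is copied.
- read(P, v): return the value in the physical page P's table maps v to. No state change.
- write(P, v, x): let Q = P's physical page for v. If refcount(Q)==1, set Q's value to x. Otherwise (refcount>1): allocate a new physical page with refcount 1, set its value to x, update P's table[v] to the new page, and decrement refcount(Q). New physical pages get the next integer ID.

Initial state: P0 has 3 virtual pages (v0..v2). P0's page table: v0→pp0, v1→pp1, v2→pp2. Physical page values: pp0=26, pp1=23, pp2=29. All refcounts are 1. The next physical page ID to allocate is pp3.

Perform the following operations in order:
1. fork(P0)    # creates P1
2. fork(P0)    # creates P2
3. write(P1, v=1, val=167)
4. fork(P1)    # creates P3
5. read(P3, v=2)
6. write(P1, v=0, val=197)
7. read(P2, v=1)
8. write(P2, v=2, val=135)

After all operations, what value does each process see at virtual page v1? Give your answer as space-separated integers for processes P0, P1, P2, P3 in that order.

Answer: 23 167 23 167

Derivation:
Op 1: fork(P0) -> P1. 3 ppages; refcounts: pp0:2 pp1:2 pp2:2
Op 2: fork(P0) -> P2. 3 ppages; refcounts: pp0:3 pp1:3 pp2:3
Op 3: write(P1, v1, 167). refcount(pp1)=3>1 -> COPY to pp3. 4 ppages; refcounts: pp0:3 pp1:2 pp2:3 pp3:1
Op 4: fork(P1) -> P3. 4 ppages; refcounts: pp0:4 pp1:2 pp2:4 pp3:2
Op 5: read(P3, v2) -> 29. No state change.
Op 6: write(P1, v0, 197). refcount(pp0)=4>1 -> COPY to pp4. 5 ppages; refcounts: pp0:3 pp1:2 pp2:4 pp3:2 pp4:1
Op 7: read(P2, v1) -> 23. No state change.
Op 8: write(P2, v2, 135). refcount(pp2)=4>1 -> COPY to pp5. 6 ppages; refcounts: pp0:3 pp1:2 pp2:3 pp3:2 pp4:1 pp5:1
P0: v1 -> pp1 = 23
P1: v1 -> pp3 = 167
P2: v1 -> pp1 = 23
P3: v1 -> pp3 = 167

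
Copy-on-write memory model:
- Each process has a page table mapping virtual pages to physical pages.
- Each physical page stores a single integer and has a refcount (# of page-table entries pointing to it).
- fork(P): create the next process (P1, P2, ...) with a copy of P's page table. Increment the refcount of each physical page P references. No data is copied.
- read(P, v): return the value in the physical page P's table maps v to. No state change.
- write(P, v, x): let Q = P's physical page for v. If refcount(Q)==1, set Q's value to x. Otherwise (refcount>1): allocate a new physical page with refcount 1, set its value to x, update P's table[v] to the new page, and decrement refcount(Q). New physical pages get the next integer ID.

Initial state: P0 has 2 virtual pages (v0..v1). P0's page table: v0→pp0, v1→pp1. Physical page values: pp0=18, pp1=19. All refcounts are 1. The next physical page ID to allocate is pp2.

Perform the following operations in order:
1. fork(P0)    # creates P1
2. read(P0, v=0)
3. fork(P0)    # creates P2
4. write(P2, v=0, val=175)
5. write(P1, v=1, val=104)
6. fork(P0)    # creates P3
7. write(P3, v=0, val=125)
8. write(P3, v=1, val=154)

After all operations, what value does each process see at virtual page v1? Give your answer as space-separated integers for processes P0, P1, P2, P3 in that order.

Answer: 19 104 19 154

Derivation:
Op 1: fork(P0) -> P1. 2 ppages; refcounts: pp0:2 pp1:2
Op 2: read(P0, v0) -> 18. No state change.
Op 3: fork(P0) -> P2. 2 ppages; refcounts: pp0:3 pp1:3
Op 4: write(P2, v0, 175). refcount(pp0)=3>1 -> COPY to pp2. 3 ppages; refcounts: pp0:2 pp1:3 pp2:1
Op 5: write(P1, v1, 104). refcount(pp1)=3>1 -> COPY to pp3. 4 ppages; refcounts: pp0:2 pp1:2 pp2:1 pp3:1
Op 6: fork(P0) -> P3. 4 ppages; refcounts: pp0:3 pp1:3 pp2:1 pp3:1
Op 7: write(P3, v0, 125). refcount(pp0)=3>1 -> COPY to pp4. 5 ppages; refcounts: pp0:2 pp1:3 pp2:1 pp3:1 pp4:1
Op 8: write(P3, v1, 154). refcount(pp1)=3>1 -> COPY to pp5. 6 ppages; refcounts: pp0:2 pp1:2 pp2:1 pp3:1 pp4:1 pp5:1
P0: v1 -> pp1 = 19
P1: v1 -> pp3 = 104
P2: v1 -> pp1 = 19
P3: v1 -> pp5 = 154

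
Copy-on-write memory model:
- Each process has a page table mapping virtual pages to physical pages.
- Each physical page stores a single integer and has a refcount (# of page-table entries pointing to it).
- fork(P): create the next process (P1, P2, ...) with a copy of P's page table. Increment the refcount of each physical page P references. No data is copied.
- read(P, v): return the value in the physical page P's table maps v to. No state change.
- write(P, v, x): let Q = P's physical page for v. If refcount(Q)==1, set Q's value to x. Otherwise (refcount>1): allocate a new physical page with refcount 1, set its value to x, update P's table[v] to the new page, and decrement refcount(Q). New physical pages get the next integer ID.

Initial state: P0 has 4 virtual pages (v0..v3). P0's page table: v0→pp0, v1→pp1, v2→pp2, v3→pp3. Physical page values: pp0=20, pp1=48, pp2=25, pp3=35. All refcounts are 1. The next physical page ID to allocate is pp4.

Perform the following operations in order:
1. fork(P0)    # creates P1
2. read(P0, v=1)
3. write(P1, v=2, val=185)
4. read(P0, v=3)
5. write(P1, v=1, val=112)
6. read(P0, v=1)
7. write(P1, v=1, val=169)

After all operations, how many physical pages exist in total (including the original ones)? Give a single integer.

Op 1: fork(P0) -> P1. 4 ppages; refcounts: pp0:2 pp1:2 pp2:2 pp3:2
Op 2: read(P0, v1) -> 48. No state change.
Op 3: write(P1, v2, 185). refcount(pp2)=2>1 -> COPY to pp4. 5 ppages; refcounts: pp0:2 pp1:2 pp2:1 pp3:2 pp4:1
Op 4: read(P0, v3) -> 35. No state change.
Op 5: write(P1, v1, 112). refcount(pp1)=2>1 -> COPY to pp5. 6 ppages; refcounts: pp0:2 pp1:1 pp2:1 pp3:2 pp4:1 pp5:1
Op 6: read(P0, v1) -> 48. No state change.
Op 7: write(P1, v1, 169). refcount(pp5)=1 -> write in place. 6 ppages; refcounts: pp0:2 pp1:1 pp2:1 pp3:2 pp4:1 pp5:1

Answer: 6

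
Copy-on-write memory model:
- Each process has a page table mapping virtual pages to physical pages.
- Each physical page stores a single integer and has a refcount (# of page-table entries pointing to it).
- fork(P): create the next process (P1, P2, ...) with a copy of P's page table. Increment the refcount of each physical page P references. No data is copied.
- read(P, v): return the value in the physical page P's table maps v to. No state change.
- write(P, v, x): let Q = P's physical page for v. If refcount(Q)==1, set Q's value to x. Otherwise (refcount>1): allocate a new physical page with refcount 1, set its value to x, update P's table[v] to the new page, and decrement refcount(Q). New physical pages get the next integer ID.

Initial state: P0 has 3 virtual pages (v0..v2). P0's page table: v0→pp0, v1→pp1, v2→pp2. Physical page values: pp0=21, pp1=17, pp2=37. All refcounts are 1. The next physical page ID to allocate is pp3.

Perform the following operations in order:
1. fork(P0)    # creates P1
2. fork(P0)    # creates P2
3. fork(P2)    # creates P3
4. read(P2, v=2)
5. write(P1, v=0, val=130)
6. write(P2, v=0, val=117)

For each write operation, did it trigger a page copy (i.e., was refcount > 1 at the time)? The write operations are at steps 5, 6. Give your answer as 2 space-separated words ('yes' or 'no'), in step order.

Op 1: fork(P0) -> P1. 3 ppages; refcounts: pp0:2 pp1:2 pp2:2
Op 2: fork(P0) -> P2. 3 ppages; refcounts: pp0:3 pp1:3 pp2:3
Op 3: fork(P2) -> P3. 3 ppages; refcounts: pp0:4 pp1:4 pp2:4
Op 4: read(P2, v2) -> 37. No state change.
Op 5: write(P1, v0, 130). refcount(pp0)=4>1 -> COPY to pp3. 4 ppages; refcounts: pp0:3 pp1:4 pp2:4 pp3:1
Op 6: write(P2, v0, 117). refcount(pp0)=3>1 -> COPY to pp4. 5 ppages; refcounts: pp0:2 pp1:4 pp2:4 pp3:1 pp4:1

yes yes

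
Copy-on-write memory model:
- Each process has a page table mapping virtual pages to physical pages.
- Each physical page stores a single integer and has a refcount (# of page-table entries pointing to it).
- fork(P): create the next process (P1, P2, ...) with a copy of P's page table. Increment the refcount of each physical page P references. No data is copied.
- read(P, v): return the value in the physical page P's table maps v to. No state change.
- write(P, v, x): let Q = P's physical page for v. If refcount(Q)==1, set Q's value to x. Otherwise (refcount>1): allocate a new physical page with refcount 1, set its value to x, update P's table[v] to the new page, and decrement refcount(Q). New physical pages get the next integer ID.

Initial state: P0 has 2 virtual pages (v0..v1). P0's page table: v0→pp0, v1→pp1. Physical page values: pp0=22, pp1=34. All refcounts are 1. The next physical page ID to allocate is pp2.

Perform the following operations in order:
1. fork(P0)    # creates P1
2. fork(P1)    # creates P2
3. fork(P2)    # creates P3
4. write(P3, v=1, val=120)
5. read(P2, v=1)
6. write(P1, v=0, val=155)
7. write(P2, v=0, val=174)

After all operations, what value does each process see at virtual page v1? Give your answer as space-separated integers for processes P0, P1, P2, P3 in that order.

Answer: 34 34 34 120

Derivation:
Op 1: fork(P0) -> P1. 2 ppages; refcounts: pp0:2 pp1:2
Op 2: fork(P1) -> P2. 2 ppages; refcounts: pp0:3 pp1:3
Op 3: fork(P2) -> P3. 2 ppages; refcounts: pp0:4 pp1:4
Op 4: write(P3, v1, 120). refcount(pp1)=4>1 -> COPY to pp2. 3 ppages; refcounts: pp0:4 pp1:3 pp2:1
Op 5: read(P2, v1) -> 34. No state change.
Op 6: write(P1, v0, 155). refcount(pp0)=4>1 -> COPY to pp3. 4 ppages; refcounts: pp0:3 pp1:3 pp2:1 pp3:1
Op 7: write(P2, v0, 174). refcount(pp0)=3>1 -> COPY to pp4. 5 ppages; refcounts: pp0:2 pp1:3 pp2:1 pp3:1 pp4:1
P0: v1 -> pp1 = 34
P1: v1 -> pp1 = 34
P2: v1 -> pp1 = 34
P3: v1 -> pp2 = 120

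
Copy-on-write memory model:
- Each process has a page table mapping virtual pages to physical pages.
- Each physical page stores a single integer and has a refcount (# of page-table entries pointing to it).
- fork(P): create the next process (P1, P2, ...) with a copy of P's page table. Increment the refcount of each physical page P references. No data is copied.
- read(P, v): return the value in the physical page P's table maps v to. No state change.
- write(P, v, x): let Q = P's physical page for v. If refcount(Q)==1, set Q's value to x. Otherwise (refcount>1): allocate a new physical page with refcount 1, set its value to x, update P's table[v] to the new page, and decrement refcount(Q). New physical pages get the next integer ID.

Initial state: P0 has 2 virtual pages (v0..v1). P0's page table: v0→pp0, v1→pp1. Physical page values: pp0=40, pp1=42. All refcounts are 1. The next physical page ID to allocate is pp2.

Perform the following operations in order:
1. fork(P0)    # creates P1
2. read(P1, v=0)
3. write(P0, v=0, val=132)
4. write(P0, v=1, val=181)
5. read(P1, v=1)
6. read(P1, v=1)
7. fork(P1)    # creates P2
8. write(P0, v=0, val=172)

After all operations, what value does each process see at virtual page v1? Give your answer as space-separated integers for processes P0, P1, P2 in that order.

Op 1: fork(P0) -> P1. 2 ppages; refcounts: pp0:2 pp1:2
Op 2: read(P1, v0) -> 40. No state change.
Op 3: write(P0, v0, 132). refcount(pp0)=2>1 -> COPY to pp2. 3 ppages; refcounts: pp0:1 pp1:2 pp2:1
Op 4: write(P0, v1, 181). refcount(pp1)=2>1 -> COPY to pp3. 4 ppages; refcounts: pp0:1 pp1:1 pp2:1 pp3:1
Op 5: read(P1, v1) -> 42. No state change.
Op 6: read(P1, v1) -> 42. No state change.
Op 7: fork(P1) -> P2. 4 ppages; refcounts: pp0:2 pp1:2 pp2:1 pp3:1
Op 8: write(P0, v0, 172). refcount(pp2)=1 -> write in place. 4 ppages; refcounts: pp0:2 pp1:2 pp2:1 pp3:1
P0: v1 -> pp3 = 181
P1: v1 -> pp1 = 42
P2: v1 -> pp1 = 42

Answer: 181 42 42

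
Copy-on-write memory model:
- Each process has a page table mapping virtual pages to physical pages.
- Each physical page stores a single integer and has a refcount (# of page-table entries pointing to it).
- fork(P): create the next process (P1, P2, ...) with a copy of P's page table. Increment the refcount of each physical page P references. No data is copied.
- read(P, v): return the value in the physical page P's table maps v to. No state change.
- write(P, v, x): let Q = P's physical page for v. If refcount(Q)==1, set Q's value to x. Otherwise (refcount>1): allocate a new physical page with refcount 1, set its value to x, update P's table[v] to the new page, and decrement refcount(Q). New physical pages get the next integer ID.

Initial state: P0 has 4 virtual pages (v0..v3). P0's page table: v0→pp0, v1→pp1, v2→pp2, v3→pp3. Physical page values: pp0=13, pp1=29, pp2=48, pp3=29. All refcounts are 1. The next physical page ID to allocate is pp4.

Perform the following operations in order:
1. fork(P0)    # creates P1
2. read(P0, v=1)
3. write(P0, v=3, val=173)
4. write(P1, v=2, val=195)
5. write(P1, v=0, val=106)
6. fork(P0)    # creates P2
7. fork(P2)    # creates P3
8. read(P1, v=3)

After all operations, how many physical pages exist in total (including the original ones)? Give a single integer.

Answer: 7

Derivation:
Op 1: fork(P0) -> P1. 4 ppages; refcounts: pp0:2 pp1:2 pp2:2 pp3:2
Op 2: read(P0, v1) -> 29. No state change.
Op 3: write(P0, v3, 173). refcount(pp3)=2>1 -> COPY to pp4. 5 ppages; refcounts: pp0:2 pp1:2 pp2:2 pp3:1 pp4:1
Op 4: write(P1, v2, 195). refcount(pp2)=2>1 -> COPY to pp5. 6 ppages; refcounts: pp0:2 pp1:2 pp2:1 pp3:1 pp4:1 pp5:1
Op 5: write(P1, v0, 106). refcount(pp0)=2>1 -> COPY to pp6. 7 ppages; refcounts: pp0:1 pp1:2 pp2:1 pp3:1 pp4:1 pp5:1 pp6:1
Op 6: fork(P0) -> P2. 7 ppages; refcounts: pp0:2 pp1:3 pp2:2 pp3:1 pp4:2 pp5:1 pp6:1
Op 7: fork(P2) -> P3. 7 ppages; refcounts: pp0:3 pp1:4 pp2:3 pp3:1 pp4:3 pp5:1 pp6:1
Op 8: read(P1, v3) -> 29. No state change.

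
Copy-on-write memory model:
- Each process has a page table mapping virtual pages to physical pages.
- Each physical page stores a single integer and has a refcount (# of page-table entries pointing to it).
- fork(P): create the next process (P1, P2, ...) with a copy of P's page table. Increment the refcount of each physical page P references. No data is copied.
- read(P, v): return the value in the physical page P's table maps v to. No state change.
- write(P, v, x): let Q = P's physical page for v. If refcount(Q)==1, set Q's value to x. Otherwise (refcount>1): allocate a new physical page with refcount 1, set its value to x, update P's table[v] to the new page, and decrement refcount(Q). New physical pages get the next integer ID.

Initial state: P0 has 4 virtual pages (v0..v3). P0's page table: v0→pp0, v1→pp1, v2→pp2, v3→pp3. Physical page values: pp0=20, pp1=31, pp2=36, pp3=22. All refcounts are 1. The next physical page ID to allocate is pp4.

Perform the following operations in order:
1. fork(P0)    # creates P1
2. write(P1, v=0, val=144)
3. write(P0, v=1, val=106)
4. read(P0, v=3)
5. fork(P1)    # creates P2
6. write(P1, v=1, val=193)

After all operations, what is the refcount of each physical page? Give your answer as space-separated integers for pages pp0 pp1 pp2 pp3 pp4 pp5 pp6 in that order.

Op 1: fork(P0) -> P1. 4 ppages; refcounts: pp0:2 pp1:2 pp2:2 pp3:2
Op 2: write(P1, v0, 144). refcount(pp0)=2>1 -> COPY to pp4. 5 ppages; refcounts: pp0:1 pp1:2 pp2:2 pp3:2 pp4:1
Op 3: write(P0, v1, 106). refcount(pp1)=2>1 -> COPY to pp5. 6 ppages; refcounts: pp0:1 pp1:1 pp2:2 pp3:2 pp4:1 pp5:1
Op 4: read(P0, v3) -> 22. No state change.
Op 5: fork(P1) -> P2. 6 ppages; refcounts: pp0:1 pp1:2 pp2:3 pp3:3 pp4:2 pp5:1
Op 6: write(P1, v1, 193). refcount(pp1)=2>1 -> COPY to pp6. 7 ppages; refcounts: pp0:1 pp1:1 pp2:3 pp3:3 pp4:2 pp5:1 pp6:1

Answer: 1 1 3 3 2 1 1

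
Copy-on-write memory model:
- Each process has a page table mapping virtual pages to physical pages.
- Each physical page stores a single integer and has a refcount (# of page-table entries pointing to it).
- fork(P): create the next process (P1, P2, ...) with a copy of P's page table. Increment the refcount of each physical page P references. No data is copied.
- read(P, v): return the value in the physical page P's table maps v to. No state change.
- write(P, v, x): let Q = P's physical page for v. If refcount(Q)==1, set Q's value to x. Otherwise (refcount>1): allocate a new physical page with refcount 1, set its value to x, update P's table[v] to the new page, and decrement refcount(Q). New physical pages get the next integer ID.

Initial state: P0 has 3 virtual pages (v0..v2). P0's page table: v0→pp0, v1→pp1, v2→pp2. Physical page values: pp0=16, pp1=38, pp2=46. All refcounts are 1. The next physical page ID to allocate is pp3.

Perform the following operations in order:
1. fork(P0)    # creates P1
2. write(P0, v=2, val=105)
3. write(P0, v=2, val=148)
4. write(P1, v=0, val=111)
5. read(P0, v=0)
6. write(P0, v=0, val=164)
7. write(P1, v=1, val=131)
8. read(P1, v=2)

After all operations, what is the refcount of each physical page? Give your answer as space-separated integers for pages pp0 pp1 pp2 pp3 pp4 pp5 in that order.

Answer: 1 1 1 1 1 1

Derivation:
Op 1: fork(P0) -> P1. 3 ppages; refcounts: pp0:2 pp1:2 pp2:2
Op 2: write(P0, v2, 105). refcount(pp2)=2>1 -> COPY to pp3. 4 ppages; refcounts: pp0:2 pp1:2 pp2:1 pp3:1
Op 3: write(P0, v2, 148). refcount(pp3)=1 -> write in place. 4 ppages; refcounts: pp0:2 pp1:2 pp2:1 pp3:1
Op 4: write(P1, v0, 111). refcount(pp0)=2>1 -> COPY to pp4. 5 ppages; refcounts: pp0:1 pp1:2 pp2:1 pp3:1 pp4:1
Op 5: read(P0, v0) -> 16. No state change.
Op 6: write(P0, v0, 164). refcount(pp0)=1 -> write in place. 5 ppages; refcounts: pp0:1 pp1:2 pp2:1 pp3:1 pp4:1
Op 7: write(P1, v1, 131). refcount(pp1)=2>1 -> COPY to pp5. 6 ppages; refcounts: pp0:1 pp1:1 pp2:1 pp3:1 pp4:1 pp5:1
Op 8: read(P1, v2) -> 46. No state change.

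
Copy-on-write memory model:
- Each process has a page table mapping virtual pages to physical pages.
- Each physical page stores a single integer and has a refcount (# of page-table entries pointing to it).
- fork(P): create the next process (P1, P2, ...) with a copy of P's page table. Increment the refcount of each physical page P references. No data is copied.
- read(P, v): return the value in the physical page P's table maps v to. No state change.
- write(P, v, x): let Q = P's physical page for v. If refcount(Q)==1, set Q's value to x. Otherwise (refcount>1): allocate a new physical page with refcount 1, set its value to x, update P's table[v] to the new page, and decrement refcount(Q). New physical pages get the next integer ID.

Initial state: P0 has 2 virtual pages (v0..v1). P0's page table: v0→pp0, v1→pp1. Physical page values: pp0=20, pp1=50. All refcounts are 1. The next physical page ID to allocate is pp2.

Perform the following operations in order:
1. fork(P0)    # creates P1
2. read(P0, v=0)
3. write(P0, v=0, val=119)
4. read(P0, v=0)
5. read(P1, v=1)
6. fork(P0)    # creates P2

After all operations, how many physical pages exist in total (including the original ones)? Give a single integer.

Answer: 3

Derivation:
Op 1: fork(P0) -> P1. 2 ppages; refcounts: pp0:2 pp1:2
Op 2: read(P0, v0) -> 20. No state change.
Op 3: write(P0, v0, 119). refcount(pp0)=2>1 -> COPY to pp2. 3 ppages; refcounts: pp0:1 pp1:2 pp2:1
Op 4: read(P0, v0) -> 119. No state change.
Op 5: read(P1, v1) -> 50. No state change.
Op 6: fork(P0) -> P2. 3 ppages; refcounts: pp0:1 pp1:3 pp2:2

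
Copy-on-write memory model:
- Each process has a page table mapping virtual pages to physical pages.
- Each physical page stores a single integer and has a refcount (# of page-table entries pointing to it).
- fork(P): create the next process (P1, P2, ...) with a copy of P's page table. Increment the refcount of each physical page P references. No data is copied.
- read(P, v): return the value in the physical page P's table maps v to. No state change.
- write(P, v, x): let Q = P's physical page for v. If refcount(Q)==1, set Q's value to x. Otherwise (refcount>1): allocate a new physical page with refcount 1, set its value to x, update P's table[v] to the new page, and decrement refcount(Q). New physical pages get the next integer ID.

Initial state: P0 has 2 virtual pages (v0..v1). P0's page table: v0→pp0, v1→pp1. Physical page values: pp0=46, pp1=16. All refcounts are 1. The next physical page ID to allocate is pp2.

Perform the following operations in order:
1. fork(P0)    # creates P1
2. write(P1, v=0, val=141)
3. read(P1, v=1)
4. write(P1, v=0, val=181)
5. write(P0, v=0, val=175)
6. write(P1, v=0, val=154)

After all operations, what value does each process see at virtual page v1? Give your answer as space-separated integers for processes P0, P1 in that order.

Answer: 16 16

Derivation:
Op 1: fork(P0) -> P1. 2 ppages; refcounts: pp0:2 pp1:2
Op 2: write(P1, v0, 141). refcount(pp0)=2>1 -> COPY to pp2. 3 ppages; refcounts: pp0:1 pp1:2 pp2:1
Op 3: read(P1, v1) -> 16. No state change.
Op 4: write(P1, v0, 181). refcount(pp2)=1 -> write in place. 3 ppages; refcounts: pp0:1 pp1:2 pp2:1
Op 5: write(P0, v0, 175). refcount(pp0)=1 -> write in place. 3 ppages; refcounts: pp0:1 pp1:2 pp2:1
Op 6: write(P1, v0, 154). refcount(pp2)=1 -> write in place. 3 ppages; refcounts: pp0:1 pp1:2 pp2:1
P0: v1 -> pp1 = 16
P1: v1 -> pp1 = 16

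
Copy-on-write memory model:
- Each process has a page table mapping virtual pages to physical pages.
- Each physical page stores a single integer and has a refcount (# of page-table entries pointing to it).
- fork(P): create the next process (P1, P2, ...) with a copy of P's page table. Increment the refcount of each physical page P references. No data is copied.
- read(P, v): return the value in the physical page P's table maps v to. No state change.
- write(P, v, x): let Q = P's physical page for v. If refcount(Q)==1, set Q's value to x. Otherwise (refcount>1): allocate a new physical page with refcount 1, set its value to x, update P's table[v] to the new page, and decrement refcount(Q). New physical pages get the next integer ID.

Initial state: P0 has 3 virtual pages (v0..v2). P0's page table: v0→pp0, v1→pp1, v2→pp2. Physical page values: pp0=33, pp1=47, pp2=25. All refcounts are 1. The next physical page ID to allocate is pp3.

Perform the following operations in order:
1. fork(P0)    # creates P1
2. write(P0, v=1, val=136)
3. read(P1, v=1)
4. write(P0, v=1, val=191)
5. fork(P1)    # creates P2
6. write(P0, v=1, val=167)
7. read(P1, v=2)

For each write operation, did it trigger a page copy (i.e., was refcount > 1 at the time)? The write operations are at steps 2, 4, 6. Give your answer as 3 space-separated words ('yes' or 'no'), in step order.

Op 1: fork(P0) -> P1. 3 ppages; refcounts: pp0:2 pp1:2 pp2:2
Op 2: write(P0, v1, 136). refcount(pp1)=2>1 -> COPY to pp3. 4 ppages; refcounts: pp0:2 pp1:1 pp2:2 pp3:1
Op 3: read(P1, v1) -> 47. No state change.
Op 4: write(P0, v1, 191). refcount(pp3)=1 -> write in place. 4 ppages; refcounts: pp0:2 pp1:1 pp2:2 pp3:1
Op 5: fork(P1) -> P2. 4 ppages; refcounts: pp0:3 pp1:2 pp2:3 pp3:1
Op 6: write(P0, v1, 167). refcount(pp3)=1 -> write in place. 4 ppages; refcounts: pp0:3 pp1:2 pp2:3 pp3:1
Op 7: read(P1, v2) -> 25. No state change.

yes no no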